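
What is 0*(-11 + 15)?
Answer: 0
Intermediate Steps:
0*(-11 + 15) = 0*4 = 0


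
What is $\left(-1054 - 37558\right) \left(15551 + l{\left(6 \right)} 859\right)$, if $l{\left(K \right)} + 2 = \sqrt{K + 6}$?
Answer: $-534119796 - 66335416 \sqrt{3} \approx -6.4902 \cdot 10^{8}$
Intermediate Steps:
$l{\left(K \right)} = -2 + \sqrt{6 + K}$ ($l{\left(K \right)} = -2 + \sqrt{K + 6} = -2 + \sqrt{6 + K}$)
$\left(-1054 - 37558\right) \left(15551 + l{\left(6 \right)} 859\right) = \left(-1054 - 37558\right) \left(15551 + \left(-2 + \sqrt{6 + 6}\right) 859\right) = - 38612 \left(15551 + \left(-2 + \sqrt{12}\right) 859\right) = - 38612 \left(15551 + \left(-2 + 2 \sqrt{3}\right) 859\right) = - 38612 \left(15551 - \left(1718 - 1718 \sqrt{3}\right)\right) = - 38612 \left(13833 + 1718 \sqrt{3}\right) = -534119796 - 66335416 \sqrt{3}$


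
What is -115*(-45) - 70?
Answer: 5105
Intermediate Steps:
-115*(-45) - 70 = 5175 - 70 = 5105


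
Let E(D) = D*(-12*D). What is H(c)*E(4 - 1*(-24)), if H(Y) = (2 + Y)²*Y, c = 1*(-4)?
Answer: 150528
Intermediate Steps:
E(D) = -12*D²
c = -4
H(Y) = Y*(2 + Y)²
H(c)*E(4 - 1*(-24)) = (-4*(2 - 4)²)*(-12*(4 - 1*(-24))²) = (-4*(-2)²)*(-12*(4 + 24)²) = (-4*4)*(-12*28²) = -(-192)*784 = -16*(-9408) = 150528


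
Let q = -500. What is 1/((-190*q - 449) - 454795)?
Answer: -1/360244 ≈ -2.7759e-6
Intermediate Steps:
1/((-190*q - 449) - 454795) = 1/((-190*(-500) - 449) - 454795) = 1/((95000 - 449) - 454795) = 1/(94551 - 454795) = 1/(-360244) = -1/360244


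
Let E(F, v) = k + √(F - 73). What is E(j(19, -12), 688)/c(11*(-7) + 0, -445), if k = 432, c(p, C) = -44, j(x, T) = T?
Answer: -108/11 - I*√85/44 ≈ -9.8182 - 0.20954*I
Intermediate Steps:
E(F, v) = 432 + √(-73 + F) (E(F, v) = 432 + √(F - 73) = 432 + √(-73 + F))
E(j(19, -12), 688)/c(11*(-7) + 0, -445) = (432 + √(-73 - 12))/(-44) = (432 + √(-85))*(-1/44) = (432 + I*√85)*(-1/44) = -108/11 - I*√85/44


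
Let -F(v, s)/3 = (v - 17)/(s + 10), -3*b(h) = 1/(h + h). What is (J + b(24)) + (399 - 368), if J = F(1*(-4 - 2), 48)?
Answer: 134395/4176 ≈ 32.183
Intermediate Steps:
b(h) = -1/(6*h) (b(h) = -1/(3*(h + h)) = -1/(2*h)/3 = -1/(6*h))
F(v, s) = -3*(-17 + v)/(10 + s) (F(v, s) = -3*(v - 17)/(s + 10) = -3*(-17 + v)/(10 + s))
J = 69/58 (J = 3*(17 - (-4 - 2))/(10 + 48) = 3*(17 - (-6))/58 = 3*(1/58)*(17 - 1*(-6)) = 3*(1/58)*(17 + 6) = 3*(1/58)*23 = 69/58 ≈ 1.1897)
(J + b(24)) + (399 - 368) = (69/58 - 1/6/24) + (399 - 368) = (69/58 - 1/6*1/24) + 31 = (69/58 - 1/144) + 31 = 4939/4176 + 31 = 134395/4176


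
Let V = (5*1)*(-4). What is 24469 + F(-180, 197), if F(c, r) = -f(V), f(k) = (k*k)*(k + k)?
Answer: 40469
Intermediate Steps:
V = -20 (V = 5*(-4) = -20)
f(k) = 2*k**3 (f(k) = k**2*(2*k) = 2*k**3)
F(c, r) = 16000 (F(c, r) = -2*(-20)**3 = -2*(-8000) = -1*(-16000) = 16000)
24469 + F(-180, 197) = 24469 + 16000 = 40469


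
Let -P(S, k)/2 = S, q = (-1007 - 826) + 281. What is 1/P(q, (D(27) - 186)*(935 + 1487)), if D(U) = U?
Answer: 1/3104 ≈ 0.00032216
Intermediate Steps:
q = -1552 (q = -1833 + 281 = -1552)
P(S, k) = -2*S
1/P(q, (D(27) - 186)*(935 + 1487)) = 1/(-2*(-1552)) = 1/3104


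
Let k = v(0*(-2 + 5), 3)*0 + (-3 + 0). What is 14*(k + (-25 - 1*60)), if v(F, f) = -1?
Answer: -1232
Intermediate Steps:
k = -3 (k = -1*0 + (-3 + 0) = 0 - 3 = -3)
14*(k + (-25 - 1*60)) = 14*(-3 + (-25 - 1*60)) = 14*(-3 + (-25 - 60)) = 14*(-3 - 85) = 14*(-88) = -1232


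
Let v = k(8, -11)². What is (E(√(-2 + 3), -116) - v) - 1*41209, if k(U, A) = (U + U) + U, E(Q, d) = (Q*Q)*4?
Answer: -41781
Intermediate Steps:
E(Q, d) = 4*Q² (E(Q, d) = Q²*4 = 4*Q²)
k(U, A) = 3*U (k(U, A) = 2*U + U = 3*U)
v = 576 (v = (3*8)² = 24² = 576)
(E(√(-2 + 3), -116) - v) - 1*41209 = (4*(√(-2 + 3))² - 1*576) - 1*41209 = (4*(√1)² - 576) - 41209 = (4*1² - 576) - 41209 = (4*1 - 576) - 41209 = (4 - 576) - 41209 = -572 - 41209 = -41781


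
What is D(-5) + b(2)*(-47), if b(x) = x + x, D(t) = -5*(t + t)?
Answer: -138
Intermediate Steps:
D(t) = -10*t
b(x) = 2*x
D(-5) + b(2)*(-47) = -10*(-5) + (2*2)*(-47) = 50 + 4*(-47) = 50 - 188 = -138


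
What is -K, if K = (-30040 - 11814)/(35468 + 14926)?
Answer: 20927/25197 ≈ 0.83053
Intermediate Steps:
K = -20927/25197 (K = -41854/50394 = -41854*1/50394 = -20927/25197 ≈ -0.83053)
-K = -1*(-20927/25197) = 20927/25197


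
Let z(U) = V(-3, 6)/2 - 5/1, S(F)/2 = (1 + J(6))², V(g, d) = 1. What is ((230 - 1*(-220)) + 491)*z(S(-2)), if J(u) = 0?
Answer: -8469/2 ≈ -4234.5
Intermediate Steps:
S(F) = 2 (S(F) = 2*(1 + 0)² = 2*1² = 2*1 = 2)
z(U) = -9/2 (z(U) = 1/2 - 5/1 = 1*(½) - 5*1 = ½ - 5 = -9/2)
((230 - 1*(-220)) + 491)*z(S(-2)) = ((230 - 1*(-220)) + 491)*(-9/2) = ((230 + 220) + 491)*(-9/2) = (450 + 491)*(-9/2) = 941*(-9/2) = -8469/2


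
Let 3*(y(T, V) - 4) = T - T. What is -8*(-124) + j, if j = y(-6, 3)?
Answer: 996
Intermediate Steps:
y(T, V) = 4 (y(T, V) = 4 + (T - T)/3 = 4 + (1/3)*0 = 4 + 0 = 4)
j = 4
-8*(-124) + j = -8*(-124) + 4 = 992 + 4 = 996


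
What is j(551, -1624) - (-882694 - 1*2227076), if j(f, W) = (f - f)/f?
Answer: 3109770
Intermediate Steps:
j(f, W) = 0 (j(f, W) = 0/f = 0)
j(551, -1624) - (-882694 - 1*2227076) = 0 - (-882694 - 1*2227076) = 0 - (-882694 - 2227076) = 0 - 1*(-3109770) = 0 + 3109770 = 3109770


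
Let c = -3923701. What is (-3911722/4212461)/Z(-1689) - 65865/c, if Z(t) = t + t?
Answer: 476293586980646/27916530833053929 ≈ 0.017061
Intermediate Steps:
Z(t) = 2*t
(-3911722/4212461)/Z(-1689) - 65865/c = (-3911722/4212461)/((2*(-1689))) - 65865/(-3923701) = -3911722*1/4212461/(-3378) - 65865*(-1/3923701) = -3911722/4212461*(-1/3378) + 65865/3923701 = 1955861/7114846629 + 65865/3923701 = 476293586980646/27916530833053929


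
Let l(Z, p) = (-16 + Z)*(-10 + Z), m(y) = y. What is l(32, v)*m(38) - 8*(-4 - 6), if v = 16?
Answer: 13456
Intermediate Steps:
l(32, v)*m(38) - 8*(-4 - 6) = (160 + 32² - 26*32)*38 - 8*(-4 - 6) = (160 + 1024 - 832)*38 - 8*(-10) = 352*38 + 80 = 13376 + 80 = 13456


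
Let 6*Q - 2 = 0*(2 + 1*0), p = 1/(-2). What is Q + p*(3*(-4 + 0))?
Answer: 19/3 ≈ 6.3333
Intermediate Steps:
p = -½ ≈ -0.50000
Q = ⅓ (Q = ⅓ + (0*(2 + 1*0))/6 = ⅓ + (0*(2 + 0))/6 = ⅓ + (0*2)/6 = ⅓ + (⅙)*0 = ⅓ + 0 = ⅓ ≈ 0.33333)
Q + p*(3*(-4 + 0)) = ⅓ - 3*(-4 + 0)/2 = ⅓ - 3*(-4)/2 = ⅓ - ½*(-12) = ⅓ + 6 = 19/3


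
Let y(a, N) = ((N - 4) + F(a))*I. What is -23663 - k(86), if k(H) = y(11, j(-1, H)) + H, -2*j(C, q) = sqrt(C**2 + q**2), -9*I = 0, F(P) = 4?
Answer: -23749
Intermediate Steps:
I = 0 (I = -1/9*0 = 0)
j(C, q) = -sqrt(C**2 + q**2)/2
y(a, N) = 0 (y(a, N) = ((N - 4) + 4)*0 = ((-4 + N) + 4)*0 = N*0 = 0)
k(H) = H (k(H) = 0 + H = H)
-23663 - k(86) = -23663 - 1*86 = -23663 - 86 = -23749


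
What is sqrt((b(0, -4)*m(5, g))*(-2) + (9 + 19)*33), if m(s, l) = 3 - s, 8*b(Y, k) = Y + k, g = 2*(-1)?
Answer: sqrt(922) ≈ 30.364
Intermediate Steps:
g = -2
b(Y, k) = Y/8 + k/8 (b(Y, k) = (Y + k)/8 = Y/8 + k/8)
sqrt((b(0, -4)*m(5, g))*(-2) + (9 + 19)*33) = sqrt((((1/8)*0 + (1/8)*(-4))*(3 - 1*5))*(-2) + (9 + 19)*33) = sqrt(((0 - 1/2)*(3 - 5))*(-2) + 28*33) = sqrt(-1/2*(-2)*(-2) + 924) = sqrt(1*(-2) + 924) = sqrt(-2 + 924) = sqrt(922)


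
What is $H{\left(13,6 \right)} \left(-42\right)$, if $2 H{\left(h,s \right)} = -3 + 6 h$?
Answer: $-1575$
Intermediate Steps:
$H{\left(h,s \right)} = - \frac{3}{2} + 3 h$ ($H{\left(h,s \right)} = \frac{-3 + 6 h}{2} = - \frac{3}{2} + 3 h$)
$H{\left(13,6 \right)} \left(-42\right) = \left(- \frac{3}{2} + 3 \cdot 13\right) \left(-42\right) = \left(- \frac{3}{2} + 39\right) \left(-42\right) = \frac{75}{2} \left(-42\right) = -1575$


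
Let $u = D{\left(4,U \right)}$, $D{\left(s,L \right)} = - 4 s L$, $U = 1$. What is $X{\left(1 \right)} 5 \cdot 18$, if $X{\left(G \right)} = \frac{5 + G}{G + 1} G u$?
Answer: $-4320$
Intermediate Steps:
$D{\left(s,L \right)} = - 4 L s$
$u = -16$ ($u = \left(-4\right) 1 \cdot 4 = -16$)
$X{\left(G \right)} = - \frac{16 G \left(5 + G\right)}{1 + G}$ ($X{\left(G \right)} = \frac{5 + G}{G + 1} G \left(-16\right) = \frac{5 + G}{1 + G} G \left(-16\right) = \frac{G \left(5 + G\right)}{1 + G} \left(-16\right) = - \frac{16 G \left(5 + G\right)}{1 + G}$)
$X{\left(1 \right)} 5 \cdot 18 = \left(-16\right) 1 \frac{1}{1 + 1} \left(5 + 1\right) 5 \cdot 18 = \left(-16\right) 1 \cdot \frac{1}{2} \cdot 6 \cdot 5 \cdot 18 = \left(-48\right) 5 \cdot 18 = \left(-240\right) 18 = -4320$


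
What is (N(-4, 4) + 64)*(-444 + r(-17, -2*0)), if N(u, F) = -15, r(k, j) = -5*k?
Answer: -17591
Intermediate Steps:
(N(-4, 4) + 64)*(-444 + r(-17, -2*0)) = (-15 + 64)*(-444 - 5*(-17)) = 49*(-444 + 85) = 49*(-359) = -17591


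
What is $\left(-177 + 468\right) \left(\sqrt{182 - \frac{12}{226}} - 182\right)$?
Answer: $-52962 + \frac{1164 \sqrt{145205}}{113} \approx -49037.0$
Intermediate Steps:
$\left(-177 + 468\right) \left(\sqrt{182 - \frac{12}{226}} - 182\right) = 291 \left(\sqrt{182 - \frac{6}{113}} - 182\right) = 291 \left(\sqrt{\frac{20560}{113}} - 182\right) = 291 \left(\frac{4 \sqrt{145205}}{113} - 182\right) = 291 \left(-182 + \frac{4 \sqrt{145205}}{113}\right) = -52962 + \frac{1164 \sqrt{145205}}{113}$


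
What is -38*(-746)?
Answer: 28348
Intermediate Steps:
-38*(-746) = -1*(-28348) = 28348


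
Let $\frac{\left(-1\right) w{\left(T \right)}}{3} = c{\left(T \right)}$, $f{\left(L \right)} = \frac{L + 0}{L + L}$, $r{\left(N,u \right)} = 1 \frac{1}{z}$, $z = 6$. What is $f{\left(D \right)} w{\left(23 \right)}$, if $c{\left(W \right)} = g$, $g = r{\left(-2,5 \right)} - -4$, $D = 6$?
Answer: $- \frac{25}{4} \approx -6.25$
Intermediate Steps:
$r{\left(N,u \right)} = \frac{1}{6}$ ($r{\left(N,u \right)} = 1 \cdot \frac{1}{6} = \frac{1}{6}$)
$g = \frac{25}{6}$ ($g = \frac{1}{6} - -4 = \frac{1}{6} + 4 = \frac{25}{6} \approx 4.1667$)
$f{\left(L \right)} = \frac{1}{2}$ ($f{\left(L \right)} = \frac{L}{2 L} = L \frac{1}{2 L} = \frac{1}{2}$)
$c{\left(W \right)} = \frac{25}{6}$
$w{\left(T \right)} = - \frac{25}{2}$ ($w{\left(T \right)} = \left(-3\right) \frac{25}{6} = - \frac{25}{2}$)
$f{\left(D \right)} w{\left(23 \right)} = \frac{1}{2} \left(- \frac{25}{2}\right) = - \frac{25}{4}$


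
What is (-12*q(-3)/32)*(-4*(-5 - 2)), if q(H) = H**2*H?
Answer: 567/2 ≈ 283.50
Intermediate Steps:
q(H) = H**3
(-12*q(-3)/32)*(-4*(-5 - 2)) = (-12*(-3)**3/32)*(-4*(-5 - 2)) = (-(-324)/32)*(-4*(-7)) = -12*(-27/32)*28 = (81/8)*28 = 567/2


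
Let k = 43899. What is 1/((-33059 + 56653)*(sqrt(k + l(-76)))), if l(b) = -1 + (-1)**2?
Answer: sqrt(43899)/1035753006 ≈ 2.0229e-7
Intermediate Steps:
l(b) = 0 (l(b) = -1 + 1 = 0)
1/((-33059 + 56653)*(sqrt(k + l(-76)))) = 1/((-33059 + 56653)*(sqrt(43899 + 0))) = 1/(23594*(sqrt(43899))) = (sqrt(43899)/43899)/23594 = sqrt(43899)/1035753006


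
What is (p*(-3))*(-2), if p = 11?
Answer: 66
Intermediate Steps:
(p*(-3))*(-2) = (11*(-3))*(-2) = -33*(-2) = 66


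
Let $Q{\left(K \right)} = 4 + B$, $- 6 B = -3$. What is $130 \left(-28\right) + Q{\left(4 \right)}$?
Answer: $- \frac{7271}{2} \approx -3635.5$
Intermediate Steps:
$B = \frac{1}{2}$ ($B = \left(- \frac{1}{6}\right) \left(-3\right) = \frac{1}{2} \approx 0.5$)
$Q{\left(K \right)} = \frac{9}{2}$ ($Q{\left(K \right)} = 4 + \frac{1}{2} = \frac{9}{2}$)
$130 \left(-28\right) + Q{\left(4 \right)} = 130 \left(-28\right) + \frac{9}{2} = -3640 + \frac{9}{2} = - \frac{7271}{2}$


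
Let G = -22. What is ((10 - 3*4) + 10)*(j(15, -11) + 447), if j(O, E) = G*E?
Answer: 5512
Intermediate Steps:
j(O, E) = -22*E
((10 - 3*4) + 10)*(j(15, -11) + 447) = ((10 - 3*4) + 10)*(-22*(-11) + 447) = ((10 - 12) + 10)*(242 + 447) = (-2 + 10)*689 = 8*689 = 5512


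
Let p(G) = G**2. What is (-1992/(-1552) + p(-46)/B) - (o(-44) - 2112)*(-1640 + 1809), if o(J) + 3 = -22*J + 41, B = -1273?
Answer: 46160561741/246962 ≈ 1.8691e+5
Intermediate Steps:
o(J) = 38 - 22*J (o(J) = -3 + (-22*J + 41) = -3 + (41 - 22*J) = 38 - 22*J)
(-1992/(-1552) + p(-46)/B) - (o(-44) - 2112)*(-1640 + 1809) = (-1992/(-1552) + (-46)**2/(-1273)) - ((38 - 22*(-44)) - 2112)*(-1640 + 1809) = (-1992*(-1/1552) + 2116*(-1/1273)) - ((38 + 968) - 2112)*169 = (249/194 - 2116/1273) - (1006 - 2112)*169 = -93527/246962 - (-1106)*169 = -93527/246962 - 1*(-186914) = -93527/246962 + 186914 = 46160561741/246962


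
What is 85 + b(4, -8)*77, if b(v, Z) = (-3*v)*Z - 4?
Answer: 7169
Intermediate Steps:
b(v, Z) = -4 - 3*Z*v (b(v, Z) = -3*Z*v - 4 = -4 - 3*Z*v)
85 + b(4, -8)*77 = 85 + (-4 - 3*(-8)*4)*77 = 85 + (-4 + 96)*77 = 85 + 92*77 = 85 + 7084 = 7169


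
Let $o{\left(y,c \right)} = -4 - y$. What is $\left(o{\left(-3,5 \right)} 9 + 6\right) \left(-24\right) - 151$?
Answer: $-79$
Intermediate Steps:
$\left(o{\left(-3,5 \right)} 9 + 6\right) \left(-24\right) - 151 = \left(\left(-4 - -3\right) 9 + 6\right) \left(-24\right) - 151 = \left(\left(-4 + 3\right) 9 + 6\right) \left(-24\right) - 151 = \left(\left(-1\right) 9 + 6\right) \left(-24\right) - 151 = \left(-9 + 6\right) \left(-24\right) - 151 = \left(-3\right) \left(-24\right) - 151 = 72 - 151 = -79$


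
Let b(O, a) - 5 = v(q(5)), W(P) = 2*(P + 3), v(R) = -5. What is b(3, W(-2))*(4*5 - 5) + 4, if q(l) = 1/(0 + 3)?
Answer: 4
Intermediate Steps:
q(l) = 1/3
W(P) = 6 + 2*P (W(P) = 2*(3 + P) = 6 + 2*P)
b(O, a) = 0 (b(O, a) = 5 - 5 = 0)
b(3, W(-2))*(4*5 - 5) + 4 = 0*(4*5 - 5) + 4 = 0*(20 - 5) + 4 = 0*15 + 4 = 0 + 4 = 4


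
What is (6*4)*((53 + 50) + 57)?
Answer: 3840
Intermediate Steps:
(6*4)*((53 + 50) + 57) = 24*(103 + 57) = 24*160 = 3840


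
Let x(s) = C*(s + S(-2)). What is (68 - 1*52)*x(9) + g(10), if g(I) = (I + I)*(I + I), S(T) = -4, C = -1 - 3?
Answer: 80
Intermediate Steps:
C = -4
g(I) = 4*I² (g(I) = (2*I)*(2*I) = 4*I²)
x(s) = 16 - 4*s (x(s) = -4*(s - 4) = -4*(-4 + s) = 16 - 4*s)
(68 - 1*52)*x(9) + g(10) = (68 - 1*52)*(16 - 4*9) + 4*10² = (68 - 52)*(16 - 36) + 4*100 = 16*(-20) + 400 = -320 + 400 = 80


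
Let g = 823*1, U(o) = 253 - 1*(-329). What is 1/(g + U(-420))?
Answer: 1/1405 ≈ 0.00071174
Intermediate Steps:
U(o) = 582 (U(o) = 253 + 329 = 582)
g = 823
1/(g + U(-420)) = 1/(823 + 582) = 1/1405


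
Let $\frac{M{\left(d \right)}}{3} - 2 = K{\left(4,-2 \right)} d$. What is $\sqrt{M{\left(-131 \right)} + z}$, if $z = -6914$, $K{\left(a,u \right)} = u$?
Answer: $i \sqrt{6122} \approx 78.243 i$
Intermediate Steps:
$M{\left(d \right)} = 6 - 6 d$ ($M{\left(d \right)} = 6 + 3 \left(- 2 d\right) = 6 - 6 d$)
$\sqrt{M{\left(-131 \right)} + z} = \sqrt{\left(6 - -786\right) - 6914} = \sqrt{\left(6 + 786\right) - 6914} = \sqrt{792 - 6914} = \sqrt{-6122} = i \sqrt{6122}$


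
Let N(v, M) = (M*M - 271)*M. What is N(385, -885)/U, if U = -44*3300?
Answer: 23097143/4840 ≈ 4772.1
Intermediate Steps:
N(v, M) = M*(-271 + M²) (N(v, M) = (M² - 271)*M = (-271 + M²)*M = M*(-271 + M²))
U = -145200
N(385, -885)/U = -885*(-271 + (-885)²)/(-145200) = -885*(-271 + 783225)*(-1/145200) = -885*782954*(-1/145200) = -692914290*(-1/145200) = 23097143/4840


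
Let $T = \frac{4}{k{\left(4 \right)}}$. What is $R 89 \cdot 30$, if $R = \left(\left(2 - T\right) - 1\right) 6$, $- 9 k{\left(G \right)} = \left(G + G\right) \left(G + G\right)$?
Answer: $\frac{100125}{4} \approx 25031.0$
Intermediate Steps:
$k{\left(G \right)} = - \frac{4 G^{2}}{9}$ ($k{\left(G \right)} = - \frac{\left(G + G\right) \left(G + G\right)}{9} = - \frac{2 G 2 G}{9} = - \frac{4 G^{2}}{9}$)
$T = - \frac{9}{16}$ ($T = \frac{4}{\left(- \frac{4}{9}\right) 4^{2}} = \frac{4}{\left(- \frac{4}{9}\right) 16} = \frac{4}{- \frac{64}{9}} = 4 \left(- \frac{9}{64}\right) = - \frac{9}{16} \approx -0.5625$)
$R = \frac{75}{8}$ ($R = \left(\left(2 - - \frac{9}{16}\right) - 1\right) 6 = \left(\left(2 + \frac{9}{16}\right) - 1\right) 6 = \left(\frac{41}{16} - 1\right) 6 = \frac{25}{16} \cdot 6 = \frac{75}{8} \approx 9.375$)
$R 89 \cdot 30 = \frac{75}{8} \cdot 89 \cdot 30 = \frac{6675}{8} \cdot 30 = \frac{100125}{4}$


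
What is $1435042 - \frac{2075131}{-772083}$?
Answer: $\frac{1107973607617}{772083} \approx 1.435 \cdot 10^{6}$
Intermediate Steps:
$1435042 - \frac{2075131}{-772083} = 1435042 - 2075131 \left(- \frac{1}{772083}\right) = 1435042 - - \frac{2075131}{772083} = 1435042 + \frac{2075131}{772083} = \frac{1107973607617}{772083}$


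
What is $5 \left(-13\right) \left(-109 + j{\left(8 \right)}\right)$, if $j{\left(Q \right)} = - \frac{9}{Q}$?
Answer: $\frac{57265}{8} \approx 7158.1$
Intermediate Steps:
$5 \left(-13\right) \left(-109 + j{\left(8 \right)}\right) = 5 \left(-13\right) \left(-109 - \frac{9}{8}\right) = - 65 \left(-109 - \frac{9}{8}\right) = \left(-65\right) \left(- \frac{881}{8}\right) = \frac{57265}{8}$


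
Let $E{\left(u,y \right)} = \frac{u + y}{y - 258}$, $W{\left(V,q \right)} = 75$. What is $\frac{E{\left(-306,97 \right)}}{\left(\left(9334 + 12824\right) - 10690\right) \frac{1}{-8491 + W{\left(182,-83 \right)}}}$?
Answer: $- \frac{439736}{461587} \approx -0.95266$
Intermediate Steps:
$E{\left(u,y \right)} = \frac{u + y}{-258 + y}$
$\frac{E{\left(-306,97 \right)}}{\left(\left(9334 + 12824\right) - 10690\right) \frac{1}{-8491 + W{\left(182,-83 \right)}}} = \frac{\frac{1}{-258 + 97} \left(-306 + 97\right)}{\left(\left(9334 + 12824\right) - 10690\right) \frac{1}{-8491 + 75}} = \frac{\frac{1}{-161} \left(-209\right)}{\left(22158 - 10690\right) \frac{1}{-8416}} = \frac{\left(- \frac{1}{161}\right) \left(-209\right)}{11468 \left(- \frac{1}{8416}\right)} = \frac{209}{161 \left(- \frac{2867}{2104}\right)} = \frac{209}{161} \left(- \frac{2104}{2867}\right) = - \frac{439736}{461587}$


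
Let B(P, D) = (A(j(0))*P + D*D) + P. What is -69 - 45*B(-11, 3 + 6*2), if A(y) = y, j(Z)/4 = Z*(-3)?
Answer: -9699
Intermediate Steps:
j(Z) = -12*Z (j(Z) = 4*(Z*(-3)) = 4*(-3*Z) = -12*Z)
B(P, D) = P + D**2 (B(P, D) = ((-12*0)*P + D*D) + P = (0*P + D**2) + P = (0 + D**2) + P = D**2 + P = P + D**2)
-69 - 45*B(-11, 3 + 6*2) = -69 - 45*(-11 + (3 + 6*2)**2) = -69 - 45*(-11 + (3 + 12)**2) = -69 - 45*(-11 + 15**2) = -69 - 45*(-11 + 225) = -69 - 45*214 = -69 - 9630 = -9699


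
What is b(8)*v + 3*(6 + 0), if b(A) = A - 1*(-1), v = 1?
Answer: 27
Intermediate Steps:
b(A) = 1 + A (b(A) = A + 1 = 1 + A)
b(8)*v + 3*(6 + 0) = (1 + 8)*1 + 3*(6 + 0) = 9*1 + 3*6 = 9 + 18 = 27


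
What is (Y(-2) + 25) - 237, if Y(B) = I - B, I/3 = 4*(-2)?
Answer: -234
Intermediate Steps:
I = -24 (I = 3*(4*(-2)) = 3*(-8) = -24)
Y(B) = -24 - B
(Y(-2) + 25) - 237 = ((-24 - 1*(-2)) + 25) - 237 = ((-24 + 2) + 25) - 237 = (-22 + 25) - 237 = 3 - 237 = -234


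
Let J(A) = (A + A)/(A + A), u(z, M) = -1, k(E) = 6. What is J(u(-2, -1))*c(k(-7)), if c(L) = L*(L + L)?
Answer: 72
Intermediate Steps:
J(A) = 1 (J(A) = (2*A)/((2*A)) = (2*A)*(1/(2*A)) = 1)
c(L) = 2*L² (c(L) = L*(2*L) = 2*L²)
J(u(-2, -1))*c(k(-7)) = 1*(2*6²) = 1*(2*36) = 1*72 = 72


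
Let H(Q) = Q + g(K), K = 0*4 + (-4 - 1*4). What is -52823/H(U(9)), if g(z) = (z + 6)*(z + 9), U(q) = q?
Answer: -52823/7 ≈ -7546.1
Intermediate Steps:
K = -8 (K = 0 + (-4 - 4) = 0 - 8 = -8)
g(z) = (6 + z)*(9 + z)
H(Q) = -2 + Q (H(Q) = Q + (54 + (-8)² + 15*(-8)) = Q + (54 + 64 - 120) = Q - 2 = -2 + Q)
-52823/H(U(9)) = -52823/(-2 + 9) = -52823/7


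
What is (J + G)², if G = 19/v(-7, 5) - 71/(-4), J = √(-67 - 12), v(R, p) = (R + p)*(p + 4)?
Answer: 258817/1296 + 601*I*√79/18 ≈ 199.7 + 296.77*I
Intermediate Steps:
v(R, p) = (4 + p)*(R + p) (v(R, p) = (R + p)*(4 + p) = (4 + p)*(R + p))
J = I*√79 (J = √(-79) = I*√79 ≈ 8.8882*I)
G = 601/36 (G = 19/(5² + 4*(-7) + 4*5 - 7*5) - 71/(-4) = 19/(25 - 28 + 20 - 35) - 71*(-¼) = 19/(-18) + 71/4 = 19*(-1/18) + 71/4 = -19/18 + 71/4 = 601/36 ≈ 16.694)
(J + G)² = (I*√79 + 601/36)² = (601/36 + I*√79)²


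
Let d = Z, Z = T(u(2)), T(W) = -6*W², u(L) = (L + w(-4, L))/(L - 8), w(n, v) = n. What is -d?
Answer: ⅔ ≈ 0.66667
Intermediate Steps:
u(L) = (-4 + L)/(-8 + L) (u(L) = (L - 4)/(L - 8) = (-4 + L)/(-8 + L))
Z = -⅔ (Z = -6*(-4 + 2)²/(-8 + 2)² = -6*(-2/(-6))² = -6*(-⅙*(-2))² = -6*(⅓)² = -6*⅑ = -⅔ ≈ -0.66667)
d = -⅔ ≈ -0.66667
-d = -1*(-⅔) = ⅔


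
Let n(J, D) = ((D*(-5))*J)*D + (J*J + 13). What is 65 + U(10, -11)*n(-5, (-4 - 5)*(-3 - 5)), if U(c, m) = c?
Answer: 1296445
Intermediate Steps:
n(J, D) = 13 + J² - 5*J*D² (n(J, D) = ((-5*D)*J)*D + (J² + 13) = (-5*D*J)*D + (13 + J²) = -5*J*D² + (13 + J²) = 13 + J² - 5*J*D²)
65 + U(10, -11)*n(-5, (-4 - 5)*(-3 - 5)) = 65 + 10*(13 + (-5)² - 5*(-5)*((-4 - 5)*(-3 - 5))²) = 65 + 10*(13 + 25 - 5*(-5)*(-9*(-8))²) = 65 + 10*(13 + 25 - 5*(-5)*72²) = 65 + 10*(13 + 25 - 5*(-5)*5184) = 65 + 10*(13 + 25 + 129600) = 65 + 10*129638 = 65 + 1296380 = 1296445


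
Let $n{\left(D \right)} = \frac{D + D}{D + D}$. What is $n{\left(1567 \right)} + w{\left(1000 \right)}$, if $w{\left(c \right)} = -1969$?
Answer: $-1968$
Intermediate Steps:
$n{\left(D \right)} = 1$ ($n{\left(D \right)} = \frac{2 D}{2 D} = 2 D \frac{1}{2 D} = 1$)
$n{\left(1567 \right)} + w{\left(1000 \right)} = 1 - 1969 = -1968$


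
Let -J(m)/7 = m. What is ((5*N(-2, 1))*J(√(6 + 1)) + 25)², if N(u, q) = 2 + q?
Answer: 77800 - 5250*√7 ≈ 63910.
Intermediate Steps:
J(m) = -7*m
((5*N(-2, 1))*J(√(6 + 1)) + 25)² = ((5*(2 + 1))*(-7*√(6 + 1)) + 25)² = ((5*3)*(-7*√7) + 25)² = (15*(-7*√7) + 25)² = (-105*√7 + 25)² = (25 - 105*√7)²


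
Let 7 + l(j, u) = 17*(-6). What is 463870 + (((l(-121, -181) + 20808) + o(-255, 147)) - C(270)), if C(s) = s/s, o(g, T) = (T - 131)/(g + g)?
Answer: 123564832/255 ≈ 4.8457e+5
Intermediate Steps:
l(j, u) = -109 (l(j, u) = -7 + 17*(-6) = -7 - 102 = -109)
o(g, T) = (-131 + T)/(2*g) (o(g, T) = (-131 + T)/((2*g)) = (-131 + T)*(1/(2*g)) = (-131 + T)/(2*g))
C(s) = 1
463870 + (((l(-121, -181) + 20808) + o(-255, 147)) - C(270)) = 463870 + (((-109 + 20808) + (½)*(-131 + 147)/(-255)) - 1*1) = 463870 + ((20699 + (½)*(-1/255)*16) - 1) = 463870 + ((20699 - 8/255) - 1) = 463870 + (5278237/255 - 1) = 463870 + 5277982/255 = 123564832/255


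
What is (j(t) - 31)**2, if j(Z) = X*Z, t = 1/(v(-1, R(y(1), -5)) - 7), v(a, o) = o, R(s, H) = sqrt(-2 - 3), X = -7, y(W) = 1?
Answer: 5*(2604*sqrt(5) + 7859*I)/(2*(7*sqrt(5) + 22*I)) ≈ 905.48 - 17.445*I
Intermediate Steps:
R(s, H) = I*sqrt(5) (R(s, H) = sqrt(-5) = I*sqrt(5))
t = 1/(-7 + I*sqrt(5)) (t = 1/(I*sqrt(5) - 7) = 1/(-7 + I*sqrt(5)) ≈ -0.12963 - 0.041409*I)
j(Z) = -7*Z
(j(t) - 31)**2 = (-7*(-7/54 - I*sqrt(5)/54) - 31)**2 = ((49/54 + 7*I*sqrt(5)/54) - 31)**2 = (-1625/54 + 7*I*sqrt(5)/54)**2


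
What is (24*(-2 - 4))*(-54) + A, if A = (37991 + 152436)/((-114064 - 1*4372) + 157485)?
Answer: 303835451/39049 ≈ 7780.9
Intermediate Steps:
A = 190427/39049 (A = 190427/((-114064 - 4372) + 157485) = 190427/(-118436 + 157485) = 190427/39049 ≈ 4.8766)
(24*(-2 - 4))*(-54) + A = (24*(-2 - 4))*(-54) + 190427/39049 = (24*(-6))*(-54) + 190427/39049 = -144*(-54) + 190427/39049 = 7776 + 190427/39049 = 303835451/39049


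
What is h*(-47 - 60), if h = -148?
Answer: 15836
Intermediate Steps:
h*(-47 - 60) = -148*(-47 - 60) = -148*(-107) = 15836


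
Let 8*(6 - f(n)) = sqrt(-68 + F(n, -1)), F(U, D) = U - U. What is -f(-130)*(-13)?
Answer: 78 - 13*I*sqrt(17)/4 ≈ 78.0 - 13.4*I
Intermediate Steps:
F(U, D) = 0
f(n) = 6 - I*sqrt(17)/4 (f(n) = 6 - sqrt(-68 + 0)/8 = 6 - I*sqrt(17)/4)
-f(-130)*(-13) = -(6 - I*sqrt(17)/4)*(-13) = -(-78 + 13*I*sqrt(17)/4) = 78 - 13*I*sqrt(17)/4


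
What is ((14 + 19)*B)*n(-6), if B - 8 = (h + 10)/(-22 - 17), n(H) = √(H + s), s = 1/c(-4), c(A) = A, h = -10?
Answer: 660*I ≈ 660.0*I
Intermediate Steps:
s = -¼ (s = 1/(-4) = 1*(-¼) = -¼ ≈ -0.25000)
n(H) = √(-¼ + H) (n(H) = √(H - ¼) = √(-¼ + H))
B = 8 (B = 8 + (-10 + 10)/(-22 - 17) = 8 + 0/(-39) = 8 + 0*(-1/39) = 8 + 0 = 8)
((14 + 19)*B)*n(-6) = ((14 + 19)*8)*(√(-1 + 4*(-6))/2) = (33*8)*(√(-1 - 24)/2) = 264*(√(-25)/2) = 264*((5*I)/2) = 264*(5*I/2) = 660*I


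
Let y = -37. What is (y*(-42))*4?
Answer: 6216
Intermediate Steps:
(y*(-42))*4 = -37*(-42)*4 = 1554*4 = 6216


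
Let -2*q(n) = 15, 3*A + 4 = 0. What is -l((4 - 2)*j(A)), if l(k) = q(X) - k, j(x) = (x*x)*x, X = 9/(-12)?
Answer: 149/54 ≈ 2.7593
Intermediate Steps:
A = -4/3 (A = -4/3 + (⅓)*0 = -4/3 + 0 = -4/3 ≈ -1.3333)
X = -¾ (X = 9*(-1/12) = -¾ ≈ -0.75000)
q(n) = -15/2 (q(n) = -½*15 = -15/2)
j(x) = x³ (j(x) = x²*x = x³)
l(k) = -15/2 - k
-l((4 - 2)*j(A)) = -(-15/2 - (4 - 2)*(-4/3)³) = -(-15/2 - 2*(-64)/27) = -(-15/2 - 1*(-128/27)) = -(-15/2 + 128/27) = -1*(-149/54) = 149/54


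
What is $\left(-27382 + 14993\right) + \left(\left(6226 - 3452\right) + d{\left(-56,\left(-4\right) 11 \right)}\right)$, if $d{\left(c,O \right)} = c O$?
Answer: $-7151$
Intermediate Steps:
$d{\left(c,O \right)} = O c$
$\left(-27382 + 14993\right) + \left(\left(6226 - 3452\right) + d{\left(-56,\left(-4\right) 11 \right)}\right) = \left(-27382 + 14993\right) + \left(\left(6226 - 3452\right) + \left(-4\right) 11 \left(-56\right)\right) = -12389 + \left(2774 - -2464\right) = -12389 + \left(2774 + 2464\right) = -12389 + 5238 = -7151$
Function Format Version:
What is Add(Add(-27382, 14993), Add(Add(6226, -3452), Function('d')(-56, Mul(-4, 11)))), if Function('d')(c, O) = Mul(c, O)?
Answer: -7151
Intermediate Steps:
Function('d')(c, O) = Mul(O, c)
Add(Add(-27382, 14993), Add(Add(6226, -3452), Function('d')(-56, Mul(-4, 11)))) = Add(Add(-27382, 14993), Add(Add(6226, -3452), Mul(Mul(-4, 11), -56))) = Add(-12389, Add(2774, Mul(-44, -56))) = Add(-12389, Add(2774, 2464)) = Add(-12389, 5238) = -7151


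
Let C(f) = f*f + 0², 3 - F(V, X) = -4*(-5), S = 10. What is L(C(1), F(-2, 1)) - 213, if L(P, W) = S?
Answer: -203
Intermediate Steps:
F(V, X) = -17 (F(V, X) = 3 - (-4)*(-5) = 3 - 1*20 = 3 - 20 = -17)
C(f) = f² (C(f) = f² + 0 = f²)
L(P, W) = 10
L(C(1), F(-2, 1)) - 213 = 10 - 213 = -203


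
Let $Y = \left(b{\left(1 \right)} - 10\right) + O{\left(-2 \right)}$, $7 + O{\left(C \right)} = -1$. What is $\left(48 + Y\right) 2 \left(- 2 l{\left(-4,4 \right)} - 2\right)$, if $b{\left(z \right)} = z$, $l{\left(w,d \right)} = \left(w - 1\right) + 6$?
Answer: $-248$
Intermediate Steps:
$l{\left(w,d \right)} = 5 + w$ ($l{\left(w,d \right)} = \left(-1 + w\right) + 6 = 5 + w$)
$O{\left(C \right)} = -8$ ($O{\left(C \right)} = -7 - 1 = -8$)
$Y = -17$ ($Y = \left(1 - 10\right) - 8 = -9 - 8 = -17$)
$\left(48 + Y\right) 2 \left(- 2 l{\left(-4,4 \right)} - 2\right) = \left(48 - 17\right) 2 \left(- 2 \left(5 - 4\right) - 2\right) = 31 \cdot 2 \left(\left(-2\right) 1 - 2\right) = 62 \left(-2 - 2\right) = 62 \left(-4\right) = -248$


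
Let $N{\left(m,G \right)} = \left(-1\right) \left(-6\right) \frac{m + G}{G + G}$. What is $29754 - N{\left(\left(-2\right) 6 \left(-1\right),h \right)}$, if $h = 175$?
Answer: $\frac{5206389}{175} \approx 29751.0$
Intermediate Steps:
$N{\left(m,G \right)} = \frac{3 \left(G + m\right)}{G}$ ($N{\left(m,G \right)} = 6 \frac{G + m}{2 G} = \frac{3 \left(G + m\right)}{G}$)
$29754 - N{\left(\left(-2\right) 6 \left(-1\right),h \right)} = 29754 - \left(3 + \frac{3 \left(-2\right) 6 \left(-1\right)}{175}\right) = 29754 - \left(3 + 3 \left(\left(-12\right) \left(-1\right)\right) \frac{1}{175}\right) = 29754 - \left(3 + 3 \cdot 12 \cdot \frac{1}{175}\right) = 29754 - \left(3 + \frac{36}{175}\right) = 29754 - \frac{561}{175} = \frac{5206389}{175}$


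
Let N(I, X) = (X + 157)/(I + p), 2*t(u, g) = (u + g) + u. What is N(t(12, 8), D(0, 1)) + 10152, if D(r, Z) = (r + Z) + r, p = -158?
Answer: 720713/71 ≈ 10151.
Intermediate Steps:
t(u, g) = u + g/2 (t(u, g) = ((u + g) + u)/2 = ((g + u) + u)/2 = (g + 2*u)/2 = u + g/2)
D(r, Z) = Z + 2*r (D(r, Z) = (Z + r) + r = Z + 2*r)
N(I, X) = (157 + X)/(-158 + I) (N(I, X) = (X + 157)/(I - 158) = (157 + X)/(-158 + I))
N(t(12, 8), D(0, 1)) + 10152 = (157 + (1 + 2*0))/(-158 + (12 + (½)*8)) + 10152 = (157 + (1 + 0))/(-158 + (12 + 4)) + 10152 = (157 + 1)/(-158 + 16) + 10152 = 158/(-142) + 10152 = -1/142*158 + 10152 = -79/71 + 10152 = 720713/71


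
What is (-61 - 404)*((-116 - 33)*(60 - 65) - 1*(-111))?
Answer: -398040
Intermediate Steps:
(-61 - 404)*((-116 - 33)*(60 - 65) - 1*(-111)) = -465*(-149*(-5) + 111) = -465*(745 + 111) = -465*856 = -398040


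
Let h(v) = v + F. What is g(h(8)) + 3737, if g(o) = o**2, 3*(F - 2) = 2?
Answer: 34657/9 ≈ 3850.8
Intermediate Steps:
F = 8/3 (F = 2 + (1/3)*2 = 2 + 2/3 = 8/3 ≈ 2.6667)
h(v) = 8/3 + v (h(v) = v + 8/3 = 8/3 + v)
g(h(8)) + 3737 = (8/3 + 8)**2 + 3737 = (32/3)**2 + 3737 = 1024/9 + 3737 = 34657/9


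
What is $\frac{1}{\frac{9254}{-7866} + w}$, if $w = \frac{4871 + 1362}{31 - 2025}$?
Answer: $- \frac{7842402}{33740627} \approx -0.23243$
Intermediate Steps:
$w = - \frac{6233}{1994}$ ($w = \frac{6233}{-1994} = 6233 \left(- \frac{1}{1994}\right) = - \frac{6233}{1994} \approx -3.1259$)
$\frac{1}{\frac{9254}{-7866} + w} = \frac{1}{\frac{9254}{-7866} - \frac{6233}{1994}} = \frac{1}{9254 \left(- \frac{1}{7866}\right) - \frac{6233}{1994}} = \frac{1}{- \frac{4627}{3933} - \frac{6233}{1994}} = \frac{1}{- \frac{33740627}{7842402}} = - \frac{7842402}{33740627}$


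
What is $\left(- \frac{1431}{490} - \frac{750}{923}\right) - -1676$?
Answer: $\frac{756316207}{452270} \approx 1672.3$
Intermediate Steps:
$\left(- \frac{1431}{490} - \frac{750}{923}\right) - -1676 = \left(\left(-1431\right) \frac{1}{490} - \frac{750}{923}\right) + 1676 = \left(- \frac{1431}{490} - \frac{750}{923}\right) + 1676 = - \frac{1688313}{452270} + 1676 = \frac{756316207}{452270}$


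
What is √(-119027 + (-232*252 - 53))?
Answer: 2*I*√44386 ≈ 421.36*I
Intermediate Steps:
√(-119027 + (-232*252 - 53)) = √(-119027 + (-58464 - 53)) = √(-119027 - 58517) = √(-177544) = 2*I*√44386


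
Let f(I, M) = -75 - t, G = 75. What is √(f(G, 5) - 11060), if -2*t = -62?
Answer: I*√11166 ≈ 105.67*I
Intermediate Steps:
t = 31 (t = -½*(-62) = 31)
f(I, M) = -106 (f(I, M) = -75 - 1*31 = -75 - 31 = -106)
√(f(G, 5) - 11060) = √(-106 - 11060) = √(-11166) = I*√11166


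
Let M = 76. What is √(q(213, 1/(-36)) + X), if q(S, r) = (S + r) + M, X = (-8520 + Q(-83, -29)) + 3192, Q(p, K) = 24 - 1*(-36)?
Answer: I*√179245/6 ≈ 70.562*I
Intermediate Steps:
Q(p, K) = 60 (Q(p, K) = 24 + 36 = 60)
X = -5268 (X = (-8520 + 60) + 3192 = -8460 + 3192 = -5268)
q(S, r) = 76 + S + r (q(S, r) = (S + r) + 76 = 76 + S + r)
√(q(213, 1/(-36)) + X) = √((76 + 213 + 1/(-36)) - 5268) = √((76 + 213 - 1/36) - 5268) = √(10403/36 - 5268) = √(-179245/36) = I*√179245/6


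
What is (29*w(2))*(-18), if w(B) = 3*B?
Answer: -3132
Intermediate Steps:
(29*w(2))*(-18) = (29*(3*2))*(-18) = (29*6)*(-18) = 174*(-18) = -3132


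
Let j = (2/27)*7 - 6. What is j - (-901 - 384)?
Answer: 34547/27 ≈ 1279.5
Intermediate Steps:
j = -148/27 (j = (2*(1/27))*7 - 6 = (2/27)*7 - 6 = 14/27 - 6 = -148/27 ≈ -5.4815)
j - (-901 - 384) = -148/27 - (-901 - 384) = -148/27 - 1*(-1285) = -148/27 + 1285 = 34547/27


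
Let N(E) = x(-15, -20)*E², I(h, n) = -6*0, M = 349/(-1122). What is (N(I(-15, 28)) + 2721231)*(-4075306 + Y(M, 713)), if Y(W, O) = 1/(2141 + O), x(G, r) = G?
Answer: -31650429105170613/2854 ≈ -1.1090e+13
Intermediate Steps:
M = -349/1122 (M = 349*(-1/1122) = -349/1122 ≈ -0.31105)
I(h, n) = 0
N(E) = -15*E²
(N(I(-15, 28)) + 2721231)*(-4075306 + Y(M, 713)) = (-15*0² + 2721231)*(-4075306 + 1/(2141 + 713)) = (-15*0 + 2721231)*(-4075306 + 1/2854) = (0 + 2721231)*(-4075306 + 1/2854) = 2721231*(-11630923323/2854) = -31650429105170613/2854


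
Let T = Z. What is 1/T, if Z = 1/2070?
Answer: 2070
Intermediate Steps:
Z = 1/2070 ≈ 0.00048309
T = 1/2070 ≈ 0.00048309
1/T = 1/(1/2070) = 2070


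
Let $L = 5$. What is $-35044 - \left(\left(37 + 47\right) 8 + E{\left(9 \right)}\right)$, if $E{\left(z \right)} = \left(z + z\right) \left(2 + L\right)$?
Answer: $-35842$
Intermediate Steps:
$E{\left(z \right)} = 14 z$ ($E{\left(z \right)} = \left(z + z\right) \left(2 + 5\right) = 2 z 7 = 14 z$)
$-35044 - \left(\left(37 + 47\right) 8 + E{\left(9 \right)}\right) = -35044 - \left(\left(37 + 47\right) 8 + 14 \cdot 9\right) = -35044 - \left(84 \cdot 8 + 126\right) = -35044 - \left(672 + 126\right) = -35044 - 798 = -35842$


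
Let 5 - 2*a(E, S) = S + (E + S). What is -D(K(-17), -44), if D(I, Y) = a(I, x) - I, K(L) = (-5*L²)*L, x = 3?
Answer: 36848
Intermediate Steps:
K(L) = -5*L³
a(E, S) = 5/2 - S - E/2 (a(E, S) = 5/2 - (S + (E + S))/2 = 5/2 - (E + 2*S)/2 = 5/2 + (-S - E/2) = 5/2 - S - E/2)
D(I, Y) = -½ - 3*I/2 (D(I, Y) = (5/2 - 1*3 - I/2) - I = (5/2 - 3 - I/2) - I = (-½ - I/2) - I = -½ - 3*I/2)
-D(K(-17), -44) = -(-½ - (-15)*(-17)³/2) = -(-½ - (-15)*(-4913)/2) = -(-½ - 3/2*24565) = -(-½ - 73695/2) = -1*(-36848) = 36848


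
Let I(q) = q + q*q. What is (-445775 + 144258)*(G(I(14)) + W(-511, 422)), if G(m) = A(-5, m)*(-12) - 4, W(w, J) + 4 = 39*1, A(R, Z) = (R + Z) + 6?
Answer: 754094017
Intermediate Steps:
I(q) = q + q²
A(R, Z) = 6 + R + Z
W(w, J) = 35 (W(w, J) = -4 + 39*1 = -4 + 39 = 35)
G(m) = -16 - 12*m (G(m) = (6 - 5 + m)*(-12) - 4 = (1 + m)*(-12) - 4 = (-12 - 12*m) - 4 = -16 - 12*m)
(-445775 + 144258)*(G(I(14)) + W(-511, 422)) = (-445775 + 144258)*((-16 - 168*(1 + 14)) + 35) = -301517*((-16 - 168*15) + 35) = -301517*((-16 - 12*210) + 35) = -301517*((-16 - 2520) + 35) = -301517*(-2536 + 35) = -301517*(-2501) = 754094017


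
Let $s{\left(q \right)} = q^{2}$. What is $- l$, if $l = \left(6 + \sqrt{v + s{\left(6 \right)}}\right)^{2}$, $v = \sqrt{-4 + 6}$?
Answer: $- \left(6 + \sqrt{36 + \sqrt{2}}\right)^{2} \approx -146.81$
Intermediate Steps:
$v = \sqrt{2} \approx 1.4142$
$l = \left(6 + \sqrt{36 + \sqrt{2}}\right)^{2}$ ($l = \left(6 + \sqrt{\sqrt{2} + 6^{2}}\right)^{2} = \left(6 + \sqrt{\sqrt{2} + 36}\right)^{2} = \left(6 + \sqrt{36 + \sqrt{2}}\right)^{2} \approx 146.81$)
$- l = - \left(6 + \sqrt{36 + \sqrt{2}}\right)^{2}$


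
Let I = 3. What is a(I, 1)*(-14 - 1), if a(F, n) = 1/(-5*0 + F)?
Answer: -5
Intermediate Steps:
a(F, n) = 1/F (a(F, n) = 1/(0 + F) = 1/F)
a(I, 1)*(-14 - 1) = (-14 - 1)/3 = (⅓)*(-15) = -5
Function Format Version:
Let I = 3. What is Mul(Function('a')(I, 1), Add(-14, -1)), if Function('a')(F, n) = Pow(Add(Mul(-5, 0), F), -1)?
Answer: -5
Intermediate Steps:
Function('a')(F, n) = Pow(F, -1) (Function('a')(F, n) = Pow(Add(0, F), -1) = Pow(F, -1))
Mul(Function('a')(I, 1), Add(-14, -1)) = Mul(Pow(3, -1), Add(-14, -1)) = Mul(Rational(1, 3), -15) = -5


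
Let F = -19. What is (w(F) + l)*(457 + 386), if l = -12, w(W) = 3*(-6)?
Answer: -25290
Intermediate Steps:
w(W) = -18
(w(F) + l)*(457 + 386) = (-18 - 12)*(457 + 386) = -30*843 = -25290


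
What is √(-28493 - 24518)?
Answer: I*√53011 ≈ 230.24*I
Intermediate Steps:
√(-28493 - 24518) = √(-53011) = I*√53011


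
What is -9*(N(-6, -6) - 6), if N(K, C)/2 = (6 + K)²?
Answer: 54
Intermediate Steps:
N(K, C) = 2*(6 + K)²
-9*(N(-6, -6) - 6) = -9*(2*(6 - 6)² - 6) = -9*(2*0² - 6) = -9*(2*0 - 6) = -9*(0 - 6) = -9*(-6) = 54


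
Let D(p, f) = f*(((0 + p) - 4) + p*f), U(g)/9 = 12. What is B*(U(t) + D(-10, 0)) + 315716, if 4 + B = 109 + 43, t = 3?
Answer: 331700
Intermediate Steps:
U(g) = 108 (U(g) = 9*12 = 108)
D(p, f) = f*(-4 + p + f*p) (D(p, f) = f*((p - 4) + f*p) = f*((-4 + p) + f*p) = f*(-4 + p + f*p))
B = 148 (B = -4 + (109 + 43) = -4 + 152 = 148)
B*(U(t) + D(-10, 0)) + 315716 = 148*(108 + 0*(-4 - 10 + 0*(-10))) + 315716 = 148*(108 + 0*(-4 - 10 + 0)) + 315716 = 148*(108 + 0*(-14)) + 315716 = 148*(108 + 0) + 315716 = 148*108 + 315716 = 15984 + 315716 = 331700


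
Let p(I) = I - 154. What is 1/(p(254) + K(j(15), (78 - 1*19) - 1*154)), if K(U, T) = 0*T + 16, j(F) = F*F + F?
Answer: 1/116 ≈ 0.0086207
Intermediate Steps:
p(I) = -154 + I
j(F) = F + F**2 (j(F) = F**2 + F = F + F**2)
K(U, T) = 16 (K(U, T) = 0 + 16 = 16)
1/(p(254) + K(j(15), (78 - 1*19) - 1*154)) = 1/((-154 + 254) + 16) = 1/(100 + 16) = 1/116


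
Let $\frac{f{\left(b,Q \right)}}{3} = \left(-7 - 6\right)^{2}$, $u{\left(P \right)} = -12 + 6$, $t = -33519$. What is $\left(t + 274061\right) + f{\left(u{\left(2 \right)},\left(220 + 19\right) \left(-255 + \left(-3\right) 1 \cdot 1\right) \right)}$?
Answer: $241049$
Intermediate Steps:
$u{\left(P \right)} = -6$
$f{\left(b,Q \right)} = 507$ ($f{\left(b,Q \right)} = 3 \left(-7 - 6\right)^{2} = 3 \left(-13\right)^{2} = 3 \cdot 169 = 507$)
$\left(t + 274061\right) + f{\left(u{\left(2 \right)},\left(220 + 19\right) \left(-255 + \left(-3\right) 1 \cdot 1\right) \right)} = \left(-33519 + 274061\right) + 507 = 240542 + 507 = 241049$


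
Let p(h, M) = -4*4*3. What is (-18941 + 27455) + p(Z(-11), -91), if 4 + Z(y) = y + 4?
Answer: 8466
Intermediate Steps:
Z(y) = y (Z(y) = -4 + (y + 4) = -4 + (4 + y) = y)
p(h, M) = -48 (p(h, M) = -16*3 = -48)
(-18941 + 27455) + p(Z(-11), -91) = (-18941 + 27455) - 48 = 8514 - 48 = 8466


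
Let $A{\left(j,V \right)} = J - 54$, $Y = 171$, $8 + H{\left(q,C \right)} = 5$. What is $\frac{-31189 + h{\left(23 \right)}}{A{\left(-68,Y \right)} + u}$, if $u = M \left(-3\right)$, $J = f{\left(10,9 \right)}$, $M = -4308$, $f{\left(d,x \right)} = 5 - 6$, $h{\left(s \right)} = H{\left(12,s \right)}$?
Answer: $- \frac{31192}{12869} \approx -2.4238$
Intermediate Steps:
$H{\left(q,C \right)} = -3$ ($H{\left(q,C \right)} = -8 + 5 = -3$)
$h{\left(s \right)} = -3$
$f{\left(d,x \right)} = -1$ ($f{\left(d,x \right)} = 5 - 6 = -1$)
$J = -1$
$u = 12924$ ($u = \left(-4308\right) \left(-3\right) = 12924$)
$A{\left(j,V \right)} = -55$ ($A{\left(j,V \right)} = -1 - 54 = -55$)
$\frac{-31189 + h{\left(23 \right)}}{A{\left(-68,Y \right)} + u} = \frac{-31189 - 3}{-55 + 12924} = - \frac{31192}{12869}$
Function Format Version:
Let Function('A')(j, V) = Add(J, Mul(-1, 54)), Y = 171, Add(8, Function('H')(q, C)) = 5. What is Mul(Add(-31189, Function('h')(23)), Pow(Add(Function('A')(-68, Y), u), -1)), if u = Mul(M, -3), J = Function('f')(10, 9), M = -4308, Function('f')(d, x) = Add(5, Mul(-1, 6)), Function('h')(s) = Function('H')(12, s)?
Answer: Rational(-31192, 12869) ≈ -2.4238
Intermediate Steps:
Function('H')(q, C) = -3 (Function('H')(q, C) = Add(-8, 5) = -3)
Function('h')(s) = -3
Function('f')(d, x) = -1 (Function('f')(d, x) = Add(5, -6) = -1)
J = -1
u = 12924 (u = Mul(-4308, -3) = 12924)
Function('A')(j, V) = -55 (Function('A')(j, V) = Add(-1, Mul(-1, 54)) = Add(-1, -54) = -55)
Mul(Add(-31189, Function('h')(23)), Pow(Add(Function('A')(-68, Y), u), -1)) = Mul(Add(-31189, -3), Pow(Add(-55, 12924), -1)) = Mul(-31192, Pow(12869, -1)) = Mul(-31192, Rational(1, 12869)) = Rational(-31192, 12869)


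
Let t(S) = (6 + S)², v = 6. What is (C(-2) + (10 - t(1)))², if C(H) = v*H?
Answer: 2601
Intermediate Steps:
C(H) = 6*H
(C(-2) + (10 - t(1)))² = (6*(-2) + (10 - (6 + 1)²))² = (-12 + (10 - 1*7²))² = (-12 + (10 - 1*49))² = (-12 + (10 - 49))² = (-12 - 39)² = (-51)² = 2601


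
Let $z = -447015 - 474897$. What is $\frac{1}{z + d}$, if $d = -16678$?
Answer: $- \frac{1}{938590} \approx -1.0654 \cdot 10^{-6}$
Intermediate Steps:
$z = -921912$ ($z = -447015 - 474897 = -921912$)
$\frac{1}{z + d} = \frac{1}{-921912 - 16678} = \frac{1}{-938590} = - \frac{1}{938590}$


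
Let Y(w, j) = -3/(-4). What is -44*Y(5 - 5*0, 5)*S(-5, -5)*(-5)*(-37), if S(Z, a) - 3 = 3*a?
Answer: 73260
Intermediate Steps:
S(Z, a) = 3 + 3*a
Y(w, j) = ¾ (Y(w, j) = -3*(-¼) = ¾)
-44*Y(5 - 5*0, 5)*S(-5, -5)*(-5)*(-37) = -44*3*(3 + 3*(-5))/4*(-5)*(-37) = -44*3*(3 - 15)/4*(-5)*(-37) = -44*(¾)*(-12)*(-5)*(-37) = -(-396)*(-5)*(-37) = -44*45*(-37) = -1980*(-37) = 73260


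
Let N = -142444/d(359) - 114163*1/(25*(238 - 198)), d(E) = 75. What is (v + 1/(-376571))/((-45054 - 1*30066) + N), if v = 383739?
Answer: -433514936904000/87138623166179 ≈ -4.9750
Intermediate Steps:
N = -6040249/3000 (N = -142444/75 - 114163*1/(25*(238 - 198)) = -142444*1/75 - 114163/(40*25) = -142444/75 - 114163/1000 = -6040249/3000 ≈ -2013.4)
(v + 1/(-376571))/((-45054 - 1*30066) + N) = (383739 + 1/(-376571))/((-45054 - 1*30066) - 6040249/3000) = (383739 - 1/376571)/((-45054 - 30066) - 6040249/3000) = 144504978968/(376571*(-75120 - 6040249/3000)) = 144504978968/(376571*(-231400249/3000)) = (144504978968/376571)*(-3000/231400249) = -433514936904000/87138623166179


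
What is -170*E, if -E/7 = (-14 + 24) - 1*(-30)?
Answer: 47600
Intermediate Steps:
E = -280 (E = -7*((-14 + 24) - 1*(-30)) = -7*(10 + 30) = -7*40 = -280)
-170*E = -170*(-280) = 47600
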